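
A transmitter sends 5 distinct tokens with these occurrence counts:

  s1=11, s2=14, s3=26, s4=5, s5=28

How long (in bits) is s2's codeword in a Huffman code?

Repeatedly merge the two smallest:
merge s4(5) and s1(11): 16
merge s2(14) and 16: 30
merge s3(26) and s5(28): 54
merge 30 and 54: 84
The subtree containing s2 is merged 2 times, so code length = 2.

2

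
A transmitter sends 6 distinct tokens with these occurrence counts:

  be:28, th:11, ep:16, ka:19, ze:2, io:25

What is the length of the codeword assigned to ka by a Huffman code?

2

Build the tree from the bottom:
merge ze(2) and th(11): 13
merge 13 and ep(16): 29
merge ka(19) and io(25): 44
merge be(28) and 29: 57
merge 44 and 57: 101
ka's leaf is at depth 2, giving a 2-bit codeword.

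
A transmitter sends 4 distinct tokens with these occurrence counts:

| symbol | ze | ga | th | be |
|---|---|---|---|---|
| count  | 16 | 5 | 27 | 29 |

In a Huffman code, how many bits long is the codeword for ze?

Repeatedly merge the two smallest:
merge ga(5) and ze(16): 21
merge 21 and th(27): 48
merge be(29) and 48: 77
ze sits 3 levels below the root, so its codeword is 3 bits.

3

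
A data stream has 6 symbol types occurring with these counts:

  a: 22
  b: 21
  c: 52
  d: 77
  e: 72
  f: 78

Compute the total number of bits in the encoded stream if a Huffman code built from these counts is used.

782

Build the Huffman tree bottom-up:
merge b(21) and a(22): 43
merge 43 and c(52): 95
merge e(72) and d(77): 149
merge f(78) and 95: 173
merge 149 and 173: 322
The encoded length is the sum of every internal node's weight: 43 + 95 + 149 + 173 + 322 = 782 bits.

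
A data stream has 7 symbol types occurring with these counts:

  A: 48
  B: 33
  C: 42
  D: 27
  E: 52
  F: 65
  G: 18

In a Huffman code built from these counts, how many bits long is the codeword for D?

Repeatedly merge the two smallest:
merge G(18) and D(27): 45
merge B(33) and C(42): 75
merge 45 and A(48): 93
merge E(52) and F(65): 117
merge 75 and 93: 168
merge 117 and 168: 285
The subtree containing D is merged 4 times, so code length = 4.

4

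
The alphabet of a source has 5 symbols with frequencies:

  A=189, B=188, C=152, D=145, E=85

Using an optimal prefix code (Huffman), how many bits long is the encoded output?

1748

Merge the two smallest weights repeatedly:
merge E(85) and D(145): 230
merge C(152) and B(188): 340
merge A(189) and 230: 419
merge 340 and 419: 759
Each symbol's bit-cost is frequency × depth; summing gives 1748 bits (equivalently 230 + 340 + 419 + 759).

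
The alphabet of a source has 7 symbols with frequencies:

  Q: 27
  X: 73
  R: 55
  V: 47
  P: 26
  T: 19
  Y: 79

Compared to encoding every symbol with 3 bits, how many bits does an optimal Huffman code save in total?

107

Fixed-length: 3 bits × 326 symbols = 978 bits.
Huffman merges:
T(19) + P(26) → 45
Q(27) + 45 → 72
V(47) + R(55) → 102
72 + X(73) → 145
Y(79) + 102 → 181
145 + 181 → 326
Huffman total = 45 + 72 + 102 + 145 + 181 + 326 = 871 bits.
Saving = 978 − 871 = 107 bits.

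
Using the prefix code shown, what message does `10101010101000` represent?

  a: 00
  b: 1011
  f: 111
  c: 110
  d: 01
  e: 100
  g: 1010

Read left to right; each codeword is recognised as soon as it completes (prefix code):
  1010→g | 1010→g | 1010→g | 00→a
Decoded message: ggga

ggga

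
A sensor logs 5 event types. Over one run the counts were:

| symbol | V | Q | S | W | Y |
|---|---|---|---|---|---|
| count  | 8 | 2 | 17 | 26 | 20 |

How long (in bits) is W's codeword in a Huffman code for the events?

2

Huffman merges, smallest pair first:
combine Q(2), V(8) → 10
combine 10, S(17) → 27
combine Y(20), W(26) → 46
combine 27, 46 → 73
W's leaf is at depth 2, giving a 2-bit codeword.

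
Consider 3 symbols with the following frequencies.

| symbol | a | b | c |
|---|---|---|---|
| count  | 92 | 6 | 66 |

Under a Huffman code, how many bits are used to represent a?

Repeatedly merge the two smallest:
merge b(6) and c(66): 72
merge 72 and a(92): 164
a is a child of the root — depth 1, so its codeword is a single bit.

1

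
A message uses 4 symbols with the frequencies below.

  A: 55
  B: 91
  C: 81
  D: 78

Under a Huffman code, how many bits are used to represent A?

2

Huffman merges, smallest pair first:
combine A(55), D(78) → 133
combine C(81), B(91) → 172
combine 133, 172 → 305
A's leaf is at depth 2, giving a 2-bit codeword.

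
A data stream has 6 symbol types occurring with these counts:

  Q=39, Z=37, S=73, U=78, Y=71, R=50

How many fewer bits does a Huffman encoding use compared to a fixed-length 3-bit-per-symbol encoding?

Fixed-length: 3 bits × 348 symbols = 1044 bits.
Huffman merges:
Z(37) + Q(39) → 76
R(50) + Y(71) → 121
S(73) + 76 → 149
U(78) + 121 → 199
149 + 199 → 348
Huffman total = 76 + 121 + 149 + 199 + 348 = 893 bits.
Saving = 1044 − 893 = 151 bits.

151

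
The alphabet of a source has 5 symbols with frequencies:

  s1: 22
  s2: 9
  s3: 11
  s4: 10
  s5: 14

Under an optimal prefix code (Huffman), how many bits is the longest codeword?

Merge the two lowest-weight nodes at each step:
combine s2(9), s4(10) → 19
combine s3(11), s5(14) → 25
combine 19, s1(22) → 41
combine 25, 41 → 66
The rarest symbols sit at the bottom; the longest codeword is 3 bits.

3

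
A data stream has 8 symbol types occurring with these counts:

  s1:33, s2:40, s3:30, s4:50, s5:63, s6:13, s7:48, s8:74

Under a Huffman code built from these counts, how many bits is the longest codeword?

Merge the two lowest-weight nodes at each step:
merge s6(13) and s3(30): 43
merge s1(33) and s2(40): 73
merge 43 and s7(48): 91
merge s4(50) and s5(63): 113
merge 73 and s8(74): 147
merge 91 and 113: 204
merge 147 and 204: 351
The rarest symbols sit at the bottom; the longest codeword is 4 bits.

4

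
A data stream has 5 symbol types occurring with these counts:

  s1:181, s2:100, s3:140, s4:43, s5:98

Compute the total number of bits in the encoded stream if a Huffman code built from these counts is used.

1265

Greedily combine the two least-frequent nodes:
s4(43) + s5(98) → 141
s2(100) + s3(140) → 240
141 + s1(181) → 322
240 + 322 → 562
Each symbol's bit-cost is frequency × depth; summing gives 1265 bits (equivalently 141 + 240 + 322 + 562).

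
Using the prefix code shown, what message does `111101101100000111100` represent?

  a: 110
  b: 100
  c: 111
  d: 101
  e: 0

Read left to right; each codeword is recognised as soon as it completes (prefix code):
  111→c | 101→d | 101→d | 100→b | 0→e | 0→e | 0→e | 111→c | 100→b
Decoded message: cddbeeecb

cddbeeecb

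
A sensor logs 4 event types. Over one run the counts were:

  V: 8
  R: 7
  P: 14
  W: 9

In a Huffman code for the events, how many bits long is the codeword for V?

Build the tree from the bottom:
merge R(7) and V(8): 15
merge W(9) and P(14): 23
merge 15 and 23: 38
V sits 2 levels below the root, so its codeword is 2 bits.

2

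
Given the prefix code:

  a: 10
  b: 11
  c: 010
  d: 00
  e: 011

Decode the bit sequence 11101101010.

babca

Read left to right; each codeword is recognised as soon as it completes (prefix code):
  11→b | 10→a | 11→b | 010→c | 10→a
Decoded message: babca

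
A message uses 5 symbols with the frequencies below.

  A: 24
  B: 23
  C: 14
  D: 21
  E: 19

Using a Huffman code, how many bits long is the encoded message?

Build the Huffman tree bottom-up:
merge C(14) and E(19): 33
merge D(21) and B(23): 44
merge A(24) and 33: 57
merge 44 and 57: 101
The encoded length is the sum of every internal node's weight: 33 + 44 + 57 + 101 = 235 bits.

235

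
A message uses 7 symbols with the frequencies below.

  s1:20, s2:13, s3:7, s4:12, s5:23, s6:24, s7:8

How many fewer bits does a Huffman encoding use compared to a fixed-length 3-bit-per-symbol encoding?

32

Fixed-length: 3 bits × 107 symbols = 321 bits.
Huffman merges:
combine s3(7), s7(8) → 15
combine s4(12), s2(13) → 25
combine 15, s1(20) → 35
combine s5(23), s6(24) → 47
combine 25, 35 → 60
combine 47, 60 → 107
Huffman total = 15 + 25 + 35 + 47 + 60 + 107 = 289 bits.
Saving = 321 − 289 = 32 bits.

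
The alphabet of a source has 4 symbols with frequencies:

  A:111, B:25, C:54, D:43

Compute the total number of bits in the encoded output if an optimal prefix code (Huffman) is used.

Build the Huffman tree bottom-up:
merge B(25) and D(43): 68
merge C(54) and 68: 122
merge A(111) and 122: 233
The encoded length is the sum of every internal node's weight: 68 + 122 + 233 = 423 bits.

423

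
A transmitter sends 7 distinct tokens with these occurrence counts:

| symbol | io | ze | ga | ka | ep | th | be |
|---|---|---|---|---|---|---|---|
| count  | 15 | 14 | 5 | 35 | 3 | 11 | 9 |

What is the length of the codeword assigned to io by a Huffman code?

Build the tree from the bottom:
ep(3) + ga(5) → 8
8 + be(9) → 17
th(11) + ze(14) → 25
io(15) + 17 → 32
25 + 32 → 57
ka(35) + 57 → 92
io sits 3 levels below the root, so its codeword is 3 bits.

3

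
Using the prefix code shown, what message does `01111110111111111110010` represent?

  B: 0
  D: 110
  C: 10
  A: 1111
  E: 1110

Read left to right; each codeword is recognised as soon as it completes (prefix code):
  0→B | 1111→A | 110→D | 1111→A | 1111→A | 1110→E | 0→B | 10→C
Decoded message: BADAAEBC

BADAAEBC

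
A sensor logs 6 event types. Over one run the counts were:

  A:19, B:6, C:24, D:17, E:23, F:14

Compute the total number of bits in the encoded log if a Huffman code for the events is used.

Merge the two smallest weights repeatedly:
B(6) + F(14) → 20
D(17) + A(19) → 36
20 + E(23) → 43
C(24) + 36 → 60
43 + 60 → 103
Each symbol's bit-cost is frequency × depth; summing gives 262 bits (equivalently 20 + 36 + 43 + 60 + 103).

262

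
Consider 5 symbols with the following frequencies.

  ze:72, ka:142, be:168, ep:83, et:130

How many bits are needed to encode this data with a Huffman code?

Merge the two smallest weights repeatedly:
combine ze(72), ep(83) → 155
combine et(130), ka(142) → 272
combine 155, be(168) → 323
combine 272, 323 → 595
The encoded length is the sum of every internal node's weight: 155 + 272 + 323 + 595 = 1345 bits.

1345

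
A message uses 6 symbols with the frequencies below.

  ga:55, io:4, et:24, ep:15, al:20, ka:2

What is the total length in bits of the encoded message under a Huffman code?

253

Build the Huffman tree bottom-up:
combine ka(2), io(4) → 6
combine 6, ep(15) → 21
combine al(20), 21 → 41
combine et(24), 41 → 65
combine ga(55), 65 → 120
The encoded length is the sum of every internal node's weight: 6 + 21 + 41 + 65 + 120 = 253 bits.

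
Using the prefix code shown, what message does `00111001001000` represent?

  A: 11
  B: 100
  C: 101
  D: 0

DDABBBD

Read left to right; each codeword is recognised as soon as it completes (prefix code):
  0→D | 0→D | 11→A | 100→B | 100→B | 100→B | 0→D
Decoded message: DDABBBD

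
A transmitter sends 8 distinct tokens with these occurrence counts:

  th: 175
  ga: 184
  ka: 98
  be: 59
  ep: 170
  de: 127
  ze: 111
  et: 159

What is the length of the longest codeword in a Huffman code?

4

Merge the two lowest-weight nodes at each step:
merge be(59) and ka(98): 157
merge ze(111) and de(127): 238
merge 157 and et(159): 316
merge ep(170) and th(175): 345
merge ga(184) and 238: 422
merge 316 and 345: 661
merge 422 and 661: 1083
Maximum depth reached is 4.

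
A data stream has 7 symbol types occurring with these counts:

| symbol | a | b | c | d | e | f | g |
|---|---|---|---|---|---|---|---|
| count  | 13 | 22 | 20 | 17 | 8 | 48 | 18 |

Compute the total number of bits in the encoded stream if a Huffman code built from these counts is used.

Build the Huffman tree bottom-up:
combine e(8), a(13) → 21
combine d(17), g(18) → 35
combine c(20), 21 → 41
combine b(22), 35 → 57
combine 41, f(48) → 89
combine 57, 89 → 146
Total encoded bits = sum of merged weights = 21 + 35 + 41 + 57 + 89 + 146 = 389.

389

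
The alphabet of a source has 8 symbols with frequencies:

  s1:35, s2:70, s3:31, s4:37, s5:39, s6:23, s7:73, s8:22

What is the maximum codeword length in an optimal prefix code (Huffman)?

4

Merge the two lowest-weight nodes at each step:
merge s8(22) and s6(23): 45
merge s3(31) and s1(35): 66
merge s4(37) and s5(39): 76
merge 45 and 66: 111
merge s2(70) and s7(73): 143
merge 76 and 111: 187
merge 143 and 187: 330
Maximum depth reached is 4.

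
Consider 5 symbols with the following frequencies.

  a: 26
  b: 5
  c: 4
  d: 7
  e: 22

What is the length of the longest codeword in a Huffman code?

Merge the two lowest-weight nodes at each step:
merge c(4) and b(5): 9
merge d(7) and 9: 16
merge 16 and e(22): 38
merge a(26) and 38: 64
The rarest symbols sit at the bottom; the longest codeword is 4 bits.

4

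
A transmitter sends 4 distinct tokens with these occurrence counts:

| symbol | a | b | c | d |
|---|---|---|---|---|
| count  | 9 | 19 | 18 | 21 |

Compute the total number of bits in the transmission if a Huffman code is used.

Greedily combine the two least-frequent nodes:
a(9) + c(18) → 27
b(19) + d(21) → 40
27 + 40 → 67
The encoded length is the sum of every internal node's weight: 27 + 40 + 67 = 134 bits.

134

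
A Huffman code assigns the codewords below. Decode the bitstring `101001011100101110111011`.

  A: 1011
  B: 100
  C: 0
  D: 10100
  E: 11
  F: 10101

DABAAA

Read left to right; each codeword is recognised as soon as it completes (prefix code):
  10100→D | 1011→A | 100→B | 1011→A | 1011→A | 1011→A
Decoded message: DABAAA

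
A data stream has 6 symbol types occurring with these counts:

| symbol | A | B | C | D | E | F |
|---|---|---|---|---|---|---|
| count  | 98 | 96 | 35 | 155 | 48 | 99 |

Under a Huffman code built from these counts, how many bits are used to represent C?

4

Repeatedly merge the two smallest:
merge C(35) and E(48): 83
merge 83 and B(96): 179
merge A(98) and F(99): 197
merge D(155) and 179: 334
merge 197 and 334: 531
The subtree containing C is merged 4 times, so code length = 4.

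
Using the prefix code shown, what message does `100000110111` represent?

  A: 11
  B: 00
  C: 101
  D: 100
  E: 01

DBECA

Read left to right; each codeword is recognised as soon as it completes (prefix code):
  100→D | 00→B | 01→E | 101→C | 11→A
Decoded message: DBECA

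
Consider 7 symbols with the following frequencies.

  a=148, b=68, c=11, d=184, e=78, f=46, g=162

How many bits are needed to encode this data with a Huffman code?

1779

Merge the two smallest weights repeatedly:
c(11) + f(46) → 57
57 + b(68) → 125
e(78) + 125 → 203
a(148) + g(162) → 310
d(184) + 203 → 387
310 + 387 → 697
Each symbol's bit-cost is frequency × depth; summing gives 1779 bits (equivalently 57 + 125 + 203 + 310 + 387 + 697).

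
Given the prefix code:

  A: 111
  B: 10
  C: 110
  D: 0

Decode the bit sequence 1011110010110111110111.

Read left to right; each codeword is recognised as soon as it completes (prefix code):
  10→B | 111→A | 10→B | 0→D | 10→B | 110→C | 111→A | 110→C | 111→A
Decoded message: BABDBCACA

BABDBCACA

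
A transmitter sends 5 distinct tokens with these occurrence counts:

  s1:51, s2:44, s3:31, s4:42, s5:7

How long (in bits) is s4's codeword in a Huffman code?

Huffman merges, smallest pair first:
combine s5(7), s3(31) → 38
combine 38, s4(42) → 80
combine s2(44), s1(51) → 95
combine 80, 95 → 175
s4 sits 2 levels below the root, so its codeword is 2 bits.

2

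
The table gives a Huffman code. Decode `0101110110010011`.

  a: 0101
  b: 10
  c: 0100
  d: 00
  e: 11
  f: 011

Read left to right; each codeword is recognised as soon as it completes (prefix code):
  0101→a | 11→e | 011→f | 00→d | 10→b | 011→f
Decoded message: aefdbf

aefdbf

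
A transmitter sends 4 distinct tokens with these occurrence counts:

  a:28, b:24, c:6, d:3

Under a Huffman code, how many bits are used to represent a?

Repeatedly merge the two smallest:
combine d(3), c(6) → 9
combine 9, b(24) → 33
combine a(28), 33 → 61
a is a child of the root — depth 1, so its codeword is a single bit.

1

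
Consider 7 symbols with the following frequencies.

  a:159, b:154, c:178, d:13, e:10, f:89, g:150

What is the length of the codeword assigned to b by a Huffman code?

2

Huffman merges, smallest pair first:
merge e(10) and d(13): 23
merge 23 and f(89): 112
merge 112 and g(150): 262
merge b(154) and a(159): 313
merge c(178) and 262: 440
merge 313 and 440: 753
b's leaf is at depth 2, giving a 2-bit codeword.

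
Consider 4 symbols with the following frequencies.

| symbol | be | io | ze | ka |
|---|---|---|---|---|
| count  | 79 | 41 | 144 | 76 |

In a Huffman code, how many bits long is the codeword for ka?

3

Build the tree from the bottom:
merge io(41) and ka(76): 117
merge be(79) and 117: 196
merge ze(144) and 196: 340
ka sits 3 levels below the root, so its codeword is 3 bits.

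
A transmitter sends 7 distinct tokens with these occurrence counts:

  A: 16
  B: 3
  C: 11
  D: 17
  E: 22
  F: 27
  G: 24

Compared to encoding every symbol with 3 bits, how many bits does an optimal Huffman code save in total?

37

Fixed-length: 3 bits × 120 symbols = 360 bits.
Huffman merges:
merge B(3) and C(11): 14
merge 14 and A(16): 30
merge D(17) and E(22): 39
merge G(24) and F(27): 51
merge 30 and 39: 69
merge 51 and 69: 120
Huffman total = 14 + 30 + 39 + 51 + 69 + 120 = 323 bits.
Saving = 360 − 323 = 37 bits.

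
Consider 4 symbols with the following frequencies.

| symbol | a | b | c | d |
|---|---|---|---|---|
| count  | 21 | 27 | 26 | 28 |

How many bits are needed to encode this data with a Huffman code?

204

Greedily combine the two least-frequent nodes:
combine a(21), c(26) → 47
combine b(27), d(28) → 55
combine 47, 55 → 102
Each symbol's bit-cost is frequency × depth; summing gives 204 bits (equivalently 47 + 55 + 102).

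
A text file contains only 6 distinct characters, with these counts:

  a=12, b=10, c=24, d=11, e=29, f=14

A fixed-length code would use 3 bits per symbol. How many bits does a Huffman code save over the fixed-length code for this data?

53

Fixed-length: 3 bits × 100 symbols = 300 bits.
Huffman merges:
merge b(10) and d(11): 21
merge a(12) and f(14): 26
merge 21 and c(24): 45
merge 26 and e(29): 55
merge 45 and 55: 100
Huffman total = 21 + 26 + 45 + 55 + 100 = 247 bits.
Saving = 300 − 247 = 53 bits.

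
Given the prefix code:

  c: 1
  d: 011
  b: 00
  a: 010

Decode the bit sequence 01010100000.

acabb

Read left to right; each codeword is recognised as soon as it completes (prefix code):
  010→a | 1→c | 010→a | 00→b | 00→b
Decoded message: acabb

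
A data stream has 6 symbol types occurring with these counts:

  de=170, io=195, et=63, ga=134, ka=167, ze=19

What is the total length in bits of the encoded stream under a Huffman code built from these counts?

1794

Merge the two smallest weights repeatedly:
combine ze(19), et(63) → 82
combine 82, ga(134) → 216
combine ka(167), de(170) → 337
combine io(195), 216 → 411
combine 337, 411 → 748
Each symbol's bit-cost is frequency × depth; summing gives 1794 bits (equivalently 82 + 216 + 337 + 411 + 748).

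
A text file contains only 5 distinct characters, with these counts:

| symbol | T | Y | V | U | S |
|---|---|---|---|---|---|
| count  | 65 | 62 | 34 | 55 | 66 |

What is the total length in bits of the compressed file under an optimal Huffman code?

Merge the two smallest weights repeatedly:
merge V(34) and U(55): 89
merge Y(62) and T(65): 127
merge S(66) and 89: 155
merge 127 and 155: 282
Total encoded bits = sum of merged weights = 89 + 127 + 155 + 282 = 653.

653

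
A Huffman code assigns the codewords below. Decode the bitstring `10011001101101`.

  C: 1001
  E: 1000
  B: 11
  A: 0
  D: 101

CCDD

Read left to right; each codeword is recognised as soon as it completes (prefix code):
  1001→C | 1001→C | 101→D | 101→D
Decoded message: CCDD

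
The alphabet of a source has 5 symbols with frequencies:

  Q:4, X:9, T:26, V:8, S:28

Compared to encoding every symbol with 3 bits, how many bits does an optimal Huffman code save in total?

70

Fixed-length: 3 bits × 75 symbols = 225 bits.
Huffman merges:
Q(4) + V(8) → 12
X(9) + 12 → 21
21 + T(26) → 47
S(28) + 47 → 75
Huffman total = 12 + 21 + 47 + 75 = 155 bits.
Saving = 225 − 155 = 70 bits.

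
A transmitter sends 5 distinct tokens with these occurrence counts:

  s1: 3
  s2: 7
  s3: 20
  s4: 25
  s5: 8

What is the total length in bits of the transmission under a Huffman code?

Build the Huffman tree bottom-up:
s1(3) + s2(7) → 10
s5(8) + 10 → 18
18 + s3(20) → 38
s4(25) + 38 → 63
Total encoded bits = sum of merged weights = 10 + 18 + 38 + 63 = 129.

129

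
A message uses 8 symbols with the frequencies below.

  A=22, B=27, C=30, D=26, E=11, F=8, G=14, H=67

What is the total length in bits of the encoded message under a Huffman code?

Greedily combine the two least-frequent nodes:
combine F(8), E(11) → 19
combine G(14), 19 → 33
combine A(22), D(26) → 48
combine B(27), C(30) → 57
combine 33, 48 → 81
combine 57, H(67) → 124
combine 81, 124 → 205
Each symbol's bit-cost is frequency × depth; summing gives 567 bits (equivalently 19 + 33 + 48 + 57 + 81 + 124 + 205).

567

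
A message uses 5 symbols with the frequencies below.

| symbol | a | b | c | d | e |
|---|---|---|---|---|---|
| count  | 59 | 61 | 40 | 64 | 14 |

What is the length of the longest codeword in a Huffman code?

Merge the two lowest-weight nodes at each step:
combine e(14), c(40) → 54
combine 54, a(59) → 113
combine b(61), d(64) → 125
combine 113, 125 → 238
The rarest symbols sit at the bottom; the longest codeword is 3 bits.

3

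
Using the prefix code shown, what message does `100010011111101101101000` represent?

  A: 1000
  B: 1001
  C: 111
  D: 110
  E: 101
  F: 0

ABCDDDA

Read left to right; each codeword is recognised as soon as it completes (prefix code):
  1000→A | 1001→B | 111→C | 110→D | 110→D | 110→D | 1000→A
Decoded message: ABCDDDA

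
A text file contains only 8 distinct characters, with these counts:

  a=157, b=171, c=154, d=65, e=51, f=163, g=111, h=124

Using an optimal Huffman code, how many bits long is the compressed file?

Merge the two smallest weights repeatedly:
e(51) + d(65) → 116
g(111) + 116 → 227
h(124) + c(154) → 278
a(157) + f(163) → 320
b(171) + 227 → 398
278 + 320 → 598
398 + 598 → 996
The encoded length is the sum of every internal node's weight: 116 + 227 + 278 + 320 + 398 + 598 + 996 = 2933 bits.

2933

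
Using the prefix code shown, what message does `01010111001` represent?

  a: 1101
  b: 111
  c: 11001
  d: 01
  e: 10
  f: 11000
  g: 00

Read left to right; each codeword is recognised as soon as it completes (prefix code):
  01→d | 01→d | 01→d | 11001→c
Decoded message: dddc

dddc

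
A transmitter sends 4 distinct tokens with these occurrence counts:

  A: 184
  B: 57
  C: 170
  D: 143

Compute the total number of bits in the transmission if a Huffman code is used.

1108

Build the Huffman tree bottom-up:
B(57) + D(143) → 200
C(170) + A(184) → 354
200 + 354 → 554
Each symbol's bit-cost is frequency × depth; summing gives 1108 bits (equivalently 200 + 354 + 554).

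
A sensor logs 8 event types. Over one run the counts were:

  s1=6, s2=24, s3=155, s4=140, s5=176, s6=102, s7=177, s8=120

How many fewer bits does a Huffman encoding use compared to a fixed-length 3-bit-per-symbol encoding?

191

Fixed-length: 3 bits × 900 symbols = 2700 bits.
Huffman merges:
s1(6) + s2(24) → 30
30 + s6(102) → 132
s8(120) + 132 → 252
s4(140) + s3(155) → 295
s5(176) + s7(177) → 353
252 + 295 → 547
353 + 547 → 900
Huffman total = 30 + 132 + 252 + 295 + 353 + 547 + 900 = 2509 bits.
Saving = 2700 − 2509 = 191 bits.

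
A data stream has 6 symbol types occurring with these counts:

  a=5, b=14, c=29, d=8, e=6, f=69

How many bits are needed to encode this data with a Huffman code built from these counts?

256

Greedily combine the two least-frequent nodes:
a(5) + e(6) → 11
d(8) + 11 → 19
b(14) + 19 → 33
c(29) + 33 → 62
62 + f(69) → 131
Each symbol's bit-cost is frequency × depth; summing gives 256 bits (equivalently 11 + 19 + 33 + 62 + 131).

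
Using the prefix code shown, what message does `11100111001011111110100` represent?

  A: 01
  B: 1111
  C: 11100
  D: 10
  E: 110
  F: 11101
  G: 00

Read left to right; each codeword is recognised as soon as it completes (prefix code):
  11100→C | 11100→C | 10→D | 1111→B | 11101→F | 00→G
Decoded message: CCDBFG

CCDBFG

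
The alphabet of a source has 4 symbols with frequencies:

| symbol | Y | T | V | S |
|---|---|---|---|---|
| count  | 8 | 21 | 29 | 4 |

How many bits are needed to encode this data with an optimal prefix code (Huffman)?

107

Merge the two smallest weights repeatedly:
S(4) + Y(8) → 12
12 + T(21) → 33
V(29) + 33 → 62
The encoded length is the sum of every internal node's weight: 12 + 33 + 62 = 107 bits.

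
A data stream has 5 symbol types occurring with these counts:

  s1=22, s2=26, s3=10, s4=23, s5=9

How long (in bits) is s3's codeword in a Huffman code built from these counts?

3

Build the tree from the bottom:
s5(9) + s3(10) → 19
19 + s1(22) → 41
s4(23) + s2(26) → 49
41 + 49 → 90
The subtree containing s3 is merged 3 times, so code length = 3.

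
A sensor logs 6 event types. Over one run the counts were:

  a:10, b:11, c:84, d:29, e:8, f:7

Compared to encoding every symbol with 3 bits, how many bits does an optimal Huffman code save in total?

161

Fixed-length: 3 bits × 149 symbols = 447 bits.
Huffman merges:
combine f(7), e(8) → 15
combine a(10), b(11) → 21
combine 15, 21 → 36
combine d(29), 36 → 65
combine 65, c(84) → 149
Huffman total = 15 + 21 + 36 + 65 + 149 = 286 bits.
Saving = 447 − 286 = 161 bits.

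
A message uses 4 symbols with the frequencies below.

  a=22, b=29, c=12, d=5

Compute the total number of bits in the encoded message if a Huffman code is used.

Greedily combine the two least-frequent nodes:
d(5) + c(12) → 17
17 + a(22) → 39
b(29) + 39 → 68
Each symbol's bit-cost is frequency × depth; summing gives 124 bits (equivalently 17 + 39 + 68).

124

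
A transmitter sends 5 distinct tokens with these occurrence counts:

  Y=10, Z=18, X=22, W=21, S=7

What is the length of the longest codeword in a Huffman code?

Merge the two lowest-weight nodes at each step:
S(7) + Y(10) → 17
17 + Z(18) → 35
W(21) + X(22) → 43
35 + 43 → 78
The rarest symbols sit at the bottom; the longest codeword is 3 bits.

3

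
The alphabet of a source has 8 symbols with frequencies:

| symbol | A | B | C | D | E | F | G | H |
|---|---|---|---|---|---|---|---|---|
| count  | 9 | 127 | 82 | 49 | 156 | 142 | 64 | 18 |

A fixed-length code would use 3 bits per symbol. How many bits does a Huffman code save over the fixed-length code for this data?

Fixed-length: 3 bits × 647 symbols = 1941 bits.
Huffman merges:
A(9) + H(18) → 27
27 + D(49) → 76
G(64) + 76 → 140
C(82) + B(127) → 209
140 + F(142) → 282
E(156) + 209 → 365
282 + 365 → 647
Huffman total = 27 + 76 + 140 + 209 + 282 + 365 + 647 = 1746 bits.
Saving = 1941 − 1746 = 195 bits.

195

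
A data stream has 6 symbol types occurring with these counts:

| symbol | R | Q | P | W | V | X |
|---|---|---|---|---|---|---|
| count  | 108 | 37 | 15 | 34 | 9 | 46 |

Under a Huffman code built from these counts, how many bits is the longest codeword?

4

Merge the two lowest-weight nodes at each step:
combine V(9), P(15) → 24
combine 24, W(34) → 58
combine Q(37), X(46) → 83
combine 58, 83 → 141
combine R(108), 141 → 249
The first pair merged (V, P) ends up deepest, at depth 4.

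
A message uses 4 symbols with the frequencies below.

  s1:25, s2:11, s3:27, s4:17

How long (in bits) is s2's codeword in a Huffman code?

Build the tree from the bottom:
s2(11) + s4(17) → 28
s1(25) + s3(27) → 52
28 + 52 → 80
The subtree containing s2 is merged 2 times, so code length = 2.

2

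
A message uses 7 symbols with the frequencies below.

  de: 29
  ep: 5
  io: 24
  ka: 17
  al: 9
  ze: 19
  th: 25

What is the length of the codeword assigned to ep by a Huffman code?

Huffman merges, smallest pair first:
merge ep(5) and al(9): 14
merge 14 and ka(17): 31
merge ze(19) and io(24): 43
merge th(25) and de(29): 54
merge 31 and 43: 74
merge 54 and 74: 128
ep sits 4 levels below the root, so its codeword is 4 bits.

4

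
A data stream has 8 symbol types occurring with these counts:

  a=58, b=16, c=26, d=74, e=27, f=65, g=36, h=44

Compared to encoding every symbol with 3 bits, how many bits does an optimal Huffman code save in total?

Fixed-length: 3 bits × 346 symbols = 1038 bits.
Huffman merges:
combine b(16), c(26) → 42
combine e(27), g(36) → 63
combine 42, h(44) → 86
combine a(58), 63 → 121
combine f(65), d(74) → 139
combine 86, 121 → 207
combine 139, 207 → 346
Huffman total = 42 + 63 + 86 + 121 + 139 + 207 + 346 = 1004 bits.
Saving = 1038 − 1004 = 34 bits.

34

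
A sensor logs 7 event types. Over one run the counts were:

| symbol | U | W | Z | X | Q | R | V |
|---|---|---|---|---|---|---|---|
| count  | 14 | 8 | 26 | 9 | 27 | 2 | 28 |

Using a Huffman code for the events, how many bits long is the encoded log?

Merge the two smallest weights repeatedly:
combine R(2), W(8) → 10
combine X(9), 10 → 19
combine U(14), 19 → 33
combine Z(26), Q(27) → 53
combine V(28), 33 → 61
combine 53, 61 → 114
Total encoded bits = sum of merged weights = 10 + 19 + 33 + 53 + 61 + 114 = 290.

290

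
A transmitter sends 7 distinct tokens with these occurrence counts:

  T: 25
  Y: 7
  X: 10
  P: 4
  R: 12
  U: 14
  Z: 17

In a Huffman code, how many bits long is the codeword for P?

Build the tree from the bottom:
combine P(4), Y(7) → 11
combine X(10), 11 → 21
combine R(12), U(14) → 26
combine Z(17), 21 → 38
combine T(25), 26 → 51
combine 38, 51 → 89
P's leaf is at depth 4, giving a 4-bit codeword.

4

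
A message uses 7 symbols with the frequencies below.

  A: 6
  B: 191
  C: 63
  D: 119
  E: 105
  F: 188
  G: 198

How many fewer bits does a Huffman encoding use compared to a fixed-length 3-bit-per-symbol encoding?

334

Fixed-length: 3 bits × 870 symbols = 2610 bits.
Huffman merges:
combine A(6), C(63) → 69
combine 69, E(105) → 174
combine D(119), 174 → 293
combine F(188), B(191) → 379
combine G(198), 293 → 491
combine 379, 491 → 870
Huffman total = 69 + 174 + 293 + 379 + 491 + 870 = 2276 bits.
Saving = 2610 − 2276 = 334 bits.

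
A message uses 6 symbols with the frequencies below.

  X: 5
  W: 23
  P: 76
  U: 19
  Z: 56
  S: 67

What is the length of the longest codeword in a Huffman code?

4

Merge the two lowest-weight nodes at each step:
X(5) + U(19) → 24
W(23) + 24 → 47
47 + Z(56) → 103
S(67) + P(76) → 143
103 + 143 → 246
Maximum depth reached is 4.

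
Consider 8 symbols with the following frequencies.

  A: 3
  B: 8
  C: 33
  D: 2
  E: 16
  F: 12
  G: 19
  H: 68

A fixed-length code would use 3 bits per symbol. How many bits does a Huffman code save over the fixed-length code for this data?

Fixed-length: 3 bits × 161 symbols = 483 bits.
Huffman merges:
D(2) + A(3) → 5
5 + B(8) → 13
F(12) + 13 → 25
E(16) + G(19) → 35
25 + C(33) → 58
35 + 58 → 93
H(68) + 93 → 161
Huffman total = 5 + 13 + 25 + 35 + 58 + 93 + 161 = 390 bits.
Saving = 483 − 390 = 93 bits.

93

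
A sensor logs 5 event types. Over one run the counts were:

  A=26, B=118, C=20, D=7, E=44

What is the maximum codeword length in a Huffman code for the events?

Merge the two lowest-weight nodes at each step:
combine D(7), C(20) → 27
combine A(26), 27 → 53
combine E(44), 53 → 97
combine 97, B(118) → 215
The rarest symbols sit at the bottom; the longest codeword is 4 bits.

4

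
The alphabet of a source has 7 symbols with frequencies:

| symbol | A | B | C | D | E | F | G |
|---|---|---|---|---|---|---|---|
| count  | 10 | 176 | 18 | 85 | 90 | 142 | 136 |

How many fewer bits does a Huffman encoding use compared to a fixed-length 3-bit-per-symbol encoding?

Fixed-length: 3 bits × 657 symbols = 1971 bits.
Huffman merges:
A(10) + C(18) → 28
28 + D(85) → 113
E(90) + 113 → 203
G(136) + F(142) → 278
B(176) + 203 → 379
278 + 379 → 657
Huffman total = 28 + 113 + 203 + 278 + 379 + 657 = 1658 bits.
Saving = 1971 − 1658 = 313 bits.

313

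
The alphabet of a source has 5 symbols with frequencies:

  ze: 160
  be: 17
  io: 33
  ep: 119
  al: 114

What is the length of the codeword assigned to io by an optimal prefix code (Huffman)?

Huffman merges, smallest pair first:
merge be(17) and io(33): 50
merge 50 and al(114): 164
merge ep(119) and ze(160): 279
merge 164 and 279: 443
The subtree containing io is merged 3 times, so code length = 3.

3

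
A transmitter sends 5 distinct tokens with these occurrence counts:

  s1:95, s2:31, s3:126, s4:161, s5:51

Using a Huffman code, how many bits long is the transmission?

1010

Merge the two smallest weights repeatedly:
merge s2(31) and s5(51): 82
merge 82 and s1(95): 177
merge s3(126) and s4(161): 287
merge 177 and 287: 464
Each symbol's bit-cost is frequency × depth; summing gives 1010 bits (equivalently 82 + 177 + 287 + 464).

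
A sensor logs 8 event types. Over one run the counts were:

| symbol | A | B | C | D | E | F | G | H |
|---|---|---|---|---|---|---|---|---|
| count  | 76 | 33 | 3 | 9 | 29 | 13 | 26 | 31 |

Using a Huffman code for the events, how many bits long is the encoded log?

588

Merge the two smallest weights repeatedly:
combine C(3), D(9) → 12
combine 12, F(13) → 25
combine 25, G(26) → 51
combine E(29), H(31) → 60
combine B(33), 51 → 84
combine 60, A(76) → 136
combine 84, 136 → 220
The encoded length is the sum of every internal node's weight: 12 + 25 + 51 + 60 + 84 + 136 + 220 = 588 bits.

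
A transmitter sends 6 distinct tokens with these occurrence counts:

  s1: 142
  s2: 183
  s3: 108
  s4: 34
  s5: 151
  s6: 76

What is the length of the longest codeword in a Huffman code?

4

Merge the two lowest-weight nodes at each step:
combine s4(34), s6(76) → 110
combine s3(108), 110 → 218
combine s1(142), s5(151) → 293
combine s2(183), 218 → 401
combine 293, 401 → 694
The first pair merged (s4, s6) ends up deepest, at depth 4.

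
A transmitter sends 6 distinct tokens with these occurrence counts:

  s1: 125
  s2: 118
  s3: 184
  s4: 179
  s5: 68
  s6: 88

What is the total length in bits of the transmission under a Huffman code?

1923

Merge the two smallest weights repeatedly:
s5(68) + s6(88) → 156
s2(118) + s1(125) → 243
156 + s4(179) → 335
s3(184) + 243 → 427
335 + 427 → 762
The encoded length is the sum of every internal node's weight: 156 + 243 + 335 + 427 + 762 = 1923 bits.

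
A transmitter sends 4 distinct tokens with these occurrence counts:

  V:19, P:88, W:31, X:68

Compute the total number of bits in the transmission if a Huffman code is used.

Build the Huffman tree bottom-up:
merge V(19) and W(31): 50
merge 50 and X(68): 118
merge P(88) and 118: 206
Each symbol's bit-cost is frequency × depth; summing gives 374 bits (equivalently 50 + 118 + 206).

374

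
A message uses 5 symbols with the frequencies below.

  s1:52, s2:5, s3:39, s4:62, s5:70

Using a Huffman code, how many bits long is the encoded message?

Build the Huffman tree bottom-up:
s2(5) + s3(39) → 44
44 + s1(52) → 96
s4(62) + s5(70) → 132
96 + 132 → 228
Each symbol's bit-cost is frequency × depth; summing gives 500 bits (equivalently 44 + 96 + 132 + 228).

500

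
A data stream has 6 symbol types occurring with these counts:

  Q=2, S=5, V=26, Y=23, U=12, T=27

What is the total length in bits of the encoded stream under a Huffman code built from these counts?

216

Merge the two smallest weights repeatedly:
merge Q(2) and S(5): 7
merge 7 and U(12): 19
merge 19 and Y(23): 42
merge V(26) and T(27): 53
merge 42 and 53: 95
Total encoded bits = sum of merged weights = 7 + 19 + 42 + 53 + 95 = 216.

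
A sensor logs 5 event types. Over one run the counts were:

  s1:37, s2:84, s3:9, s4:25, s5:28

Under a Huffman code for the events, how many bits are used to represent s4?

4

Huffman merges, smallest pair first:
s3(9) + s4(25) → 34
s5(28) + 34 → 62
s1(37) + 62 → 99
s2(84) + 99 → 183
s4 sits 4 levels below the root, so its codeword is 4 bits.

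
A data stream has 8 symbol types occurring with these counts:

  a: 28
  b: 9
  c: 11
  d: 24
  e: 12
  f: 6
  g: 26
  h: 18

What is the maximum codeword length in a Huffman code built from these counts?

Merge the two lowest-weight nodes at each step:
merge f(6) and b(9): 15
merge c(11) and e(12): 23
merge 15 and h(18): 33
merge 23 and d(24): 47
merge g(26) and a(28): 54
merge 33 and 47: 80
merge 54 and 80: 134
The rarest symbols sit at the bottom; the longest codeword is 4 bits.

4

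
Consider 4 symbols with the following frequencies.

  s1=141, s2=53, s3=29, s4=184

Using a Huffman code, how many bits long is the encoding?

712

Build the Huffman tree bottom-up:
merge s3(29) and s2(53): 82
merge 82 and s1(141): 223
merge s4(184) and 223: 407
Total encoded bits = sum of merged weights = 82 + 223 + 407 = 712.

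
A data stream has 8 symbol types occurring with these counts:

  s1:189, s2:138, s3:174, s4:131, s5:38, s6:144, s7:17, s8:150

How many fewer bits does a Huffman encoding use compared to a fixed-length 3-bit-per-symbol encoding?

134

Fixed-length: 3 bits × 981 symbols = 2943 bits.
Huffman merges:
combine s7(17), s5(38) → 55
combine 55, s4(131) → 186
combine s2(138), s6(144) → 282
combine s8(150), s3(174) → 324
combine 186, s1(189) → 375
combine 282, 324 → 606
combine 375, 606 → 981
Huffman total = 55 + 186 + 282 + 324 + 375 + 606 + 981 = 2809 bits.
Saving = 2943 − 2809 = 134 bits.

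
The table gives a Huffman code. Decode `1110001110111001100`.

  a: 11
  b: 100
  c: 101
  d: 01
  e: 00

abdadaeae

Read left to right; each codeword is recognised as soon as it completes (prefix code):
  11→a | 100→b | 01→d | 11→a | 01→d | 11→a | 00→e | 11→a | 00→e
Decoded message: abdadaeae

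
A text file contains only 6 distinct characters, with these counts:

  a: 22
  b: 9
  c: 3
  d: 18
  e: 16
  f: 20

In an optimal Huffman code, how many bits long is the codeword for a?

2

Huffman merges, smallest pair first:
c(3) + b(9) → 12
12 + e(16) → 28
d(18) + f(20) → 38
a(22) + 28 → 50
38 + 50 → 88
a's leaf is at depth 2, giving a 2-bit codeword.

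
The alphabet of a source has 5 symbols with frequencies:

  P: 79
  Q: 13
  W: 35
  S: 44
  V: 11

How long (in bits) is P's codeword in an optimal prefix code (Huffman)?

1

Huffman merges, smallest pair first:
merge V(11) and Q(13): 24
merge 24 and W(35): 59
merge S(44) and 59: 103
merge P(79) and 103: 182
P is merged only at the final step, so code length = 1.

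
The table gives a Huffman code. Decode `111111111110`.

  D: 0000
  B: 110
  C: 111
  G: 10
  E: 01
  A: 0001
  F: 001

Read left to right; each codeword is recognised as soon as it completes (prefix code):
  111→C | 111→C | 111→C | 110→B
Decoded message: CCCB

CCCB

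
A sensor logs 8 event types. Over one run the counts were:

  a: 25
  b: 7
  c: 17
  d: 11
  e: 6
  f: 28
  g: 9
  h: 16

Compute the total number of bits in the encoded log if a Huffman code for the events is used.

337

Merge the two smallest weights repeatedly:
e(6) + b(7) → 13
g(9) + d(11) → 20
13 + h(16) → 29
c(17) + 20 → 37
a(25) + f(28) → 53
29 + 37 → 66
53 + 66 → 119
The encoded length is the sum of every internal node's weight: 13 + 20 + 29 + 37 + 53 + 66 + 119 = 337 bits.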